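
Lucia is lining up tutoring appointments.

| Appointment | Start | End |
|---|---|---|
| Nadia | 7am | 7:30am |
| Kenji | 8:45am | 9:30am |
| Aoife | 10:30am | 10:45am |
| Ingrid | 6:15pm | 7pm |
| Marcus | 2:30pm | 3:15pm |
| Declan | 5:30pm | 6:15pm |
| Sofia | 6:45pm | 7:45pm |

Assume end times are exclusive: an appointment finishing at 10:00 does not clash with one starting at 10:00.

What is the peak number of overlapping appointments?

Sort all start/end points and keep a running count:
7am start Nadia → 1
7:30am end Nadia → 0
8:45am start Kenji → 1
9:30am end Kenji → 0
10:30am start Aoife → 1
10:45am end Aoife → 0
2:30pm start Marcus → 1
3:15pm end Marcus → 0
5:30pm start Declan → 1
6:15pm end Declan → 0
6:15pm start Ingrid → 1
6:45pm start Sofia → 2
7pm end Ingrid → 1
7:45pm end Sofia → 0
Peak is 2, at 6:45pm (Ingrid, Sofia).

2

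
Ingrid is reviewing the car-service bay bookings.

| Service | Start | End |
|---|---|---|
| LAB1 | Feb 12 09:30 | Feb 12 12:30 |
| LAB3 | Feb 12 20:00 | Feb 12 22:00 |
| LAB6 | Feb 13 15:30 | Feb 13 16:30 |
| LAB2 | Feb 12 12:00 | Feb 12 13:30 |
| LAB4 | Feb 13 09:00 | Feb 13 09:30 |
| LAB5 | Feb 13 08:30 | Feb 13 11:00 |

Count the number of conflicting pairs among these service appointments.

2

Check each pair: they overlap iff neither finishes before the other starts.
Sorted by start: LAB1, LAB2, LAB3, LAB5, LAB4, LAB6.
LAB2 starts before LAB1 ends → LAB1 and LAB2 overlap.
LAB3 starts after LAB1 ends; LAB1 is clear from here.
LAB3 starts after LAB2 ends; LAB2 is clear from here.
LAB5 starts after LAB3 ends; LAB3 is clear from here.
LAB4 starts before LAB5 ends → LAB5 and LAB4 overlap.
LAB6 starts after LAB5 ends.
LAB6 starts after LAB4 ends.
Overlapping pairs: LAB1 & LAB2, LAB4 & LAB5 — 2 in total.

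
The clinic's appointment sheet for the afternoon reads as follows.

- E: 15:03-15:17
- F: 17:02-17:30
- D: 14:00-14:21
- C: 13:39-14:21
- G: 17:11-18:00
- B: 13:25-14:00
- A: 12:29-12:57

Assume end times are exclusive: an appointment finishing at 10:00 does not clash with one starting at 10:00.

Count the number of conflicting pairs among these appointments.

3

Check each pair: they overlap iff neither finishes before the other starts.
Sorted by start: A, B, C, D, E, F, G.
B starts after A ends; A is clear from here.
C starts before B ends → B and C overlap.
D starts exactly when B ends (back-to-back, no overlap); B is clear from here.
D starts before C ends → C and D overlap.
E starts after C ends; C is clear from here.
E starts after D ends; D is clear from here.
F starts after E ends; E is clear from here.
G starts before F ends → F and G overlap.
Overlapping pairs: B & C, C & D, F & G — 3 in total.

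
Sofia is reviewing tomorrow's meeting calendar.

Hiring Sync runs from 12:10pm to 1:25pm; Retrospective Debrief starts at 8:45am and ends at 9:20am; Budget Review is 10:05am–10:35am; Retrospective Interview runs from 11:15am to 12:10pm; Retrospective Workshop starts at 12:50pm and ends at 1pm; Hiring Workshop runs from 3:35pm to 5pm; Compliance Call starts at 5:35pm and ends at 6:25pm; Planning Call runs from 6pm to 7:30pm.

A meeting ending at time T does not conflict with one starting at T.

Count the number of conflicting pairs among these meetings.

2

Sorted by start: Retrospective Debrief, Budget Review, Retrospective Interview, Hiring Sync, Retrospective Workshop, Hiring Workshop, Compliance Call, Planning Call.
Budget Review starts after Retrospective Debrief ends, so Retrospective Debrief has no further overlaps.
Retrospective Interview starts after Budget Review ends, so Budget Review has no further overlaps.
Hiring Sync starts exactly when Retrospective Interview ends (back-to-back, no overlap), so Retrospective Interview has no further overlaps.
Retrospective Workshop starts before Hiring Sync ends → Hiring Sync and Retrospective Workshop overlap.
Hiring Workshop starts after Hiring Sync ends, so Hiring Sync has no further overlaps.
Hiring Workshop starts after Retrospective Workshop ends, so Retrospective Workshop has no further overlaps.
Compliance Call starts after Hiring Workshop ends, so Hiring Workshop has no further overlaps.
Planning Call starts before Compliance Call ends → Compliance Call and Planning Call overlap.
Overlapping pairs: Compliance Call & Planning Call, Hiring Sync & Retrospective Workshop — 2 in total.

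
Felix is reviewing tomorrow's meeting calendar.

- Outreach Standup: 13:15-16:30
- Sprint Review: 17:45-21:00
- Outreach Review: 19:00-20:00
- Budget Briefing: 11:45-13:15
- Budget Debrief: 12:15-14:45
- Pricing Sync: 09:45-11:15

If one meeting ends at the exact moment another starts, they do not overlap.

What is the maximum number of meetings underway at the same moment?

2

Sort all start/end points and keep a running count:
09:45 start Pricing Sync → 1
11:15 end Pricing Sync → 0
11:45 start Budget Briefing → 1
12:15 start Budget Debrief → 2
13:15 end Budget Briefing → 1
13:15 start Outreach Standup → 2
14:45 end Budget Debrief → 1
16:30 end Outreach Standup → 0
17:45 start Sprint Review → 1
19:00 start Outreach Review → 2
20:00 end Outreach Review → 1
21:00 end Sprint Review → 0
Peak is 2, at 12:15 (Budget Briefing, Budget Debrief).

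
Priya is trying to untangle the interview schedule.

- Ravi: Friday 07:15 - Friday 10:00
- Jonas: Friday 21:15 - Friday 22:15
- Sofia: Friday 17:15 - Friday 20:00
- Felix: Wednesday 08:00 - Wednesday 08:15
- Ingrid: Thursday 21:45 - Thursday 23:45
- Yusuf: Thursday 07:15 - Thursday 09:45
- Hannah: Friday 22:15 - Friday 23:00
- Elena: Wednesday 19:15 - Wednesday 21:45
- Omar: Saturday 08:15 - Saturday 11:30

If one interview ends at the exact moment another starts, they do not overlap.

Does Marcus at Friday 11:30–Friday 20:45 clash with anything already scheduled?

Felix: ends Wednesday 08:15 at or before Marcus starts Friday 11:30 → clear.
Elena: ends Wednesday 21:45 at or before Marcus starts Friday 11:30 → clear.
Yusuf: ends Thursday 09:45 at or before Marcus starts Friday 11:30 → clear.
Ingrid: ends Thursday 23:45 at or before Marcus starts Friday 11:30 → clear.
Ravi: ends Friday 10:00 at or before Marcus starts Friday 11:30 → clear.
Sofia: starts Friday 17:15 before Marcus ends Friday 20:45, and ends Friday 20:00 after Marcus starts Friday 11:30 → overlap.
Jonas: starts Friday 21:15 at or after Marcus ends Friday 20:45 → clear.
Hannah: starts Friday 22:15 at or after Marcus ends Friday 20:45 → clear.
Omar: starts Saturday 08:15 at or after Marcus ends Friday 20:45 → clear.
Marcus overlaps Sofia.

Yes — it overlaps Sofia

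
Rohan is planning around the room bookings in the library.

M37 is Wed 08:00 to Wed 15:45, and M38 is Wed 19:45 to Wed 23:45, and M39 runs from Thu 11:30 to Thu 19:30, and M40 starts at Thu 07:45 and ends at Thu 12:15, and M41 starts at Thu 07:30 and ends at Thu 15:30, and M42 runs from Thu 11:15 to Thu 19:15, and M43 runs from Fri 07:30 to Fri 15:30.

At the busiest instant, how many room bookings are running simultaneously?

Sweep the timeline, counting +1 at each start and −1 at each end (ends before starts at a tie):
Wed 08:00 start M37 → 1
Wed 15:45 end M37 → 0
Wed 19:45 start M38 → 1
Wed 23:45 end M38 → 0
Thu 07:30 start M41 → 1
Thu 07:45 start M40 → 2
Thu 11:15 start M42 → 3
Thu 11:30 start M39 → 4
Thu 12:15 end M40 → 3
Thu 15:30 end M41 → 2
Thu 19:15 end M42 → 1
Thu 19:30 end M39 → 0
Fri 07:30 start M43 → 1
Fri 15:30 end M43 → 0
Peak is 4, at Thu 11:30 (M39, M40, M41, M42).

4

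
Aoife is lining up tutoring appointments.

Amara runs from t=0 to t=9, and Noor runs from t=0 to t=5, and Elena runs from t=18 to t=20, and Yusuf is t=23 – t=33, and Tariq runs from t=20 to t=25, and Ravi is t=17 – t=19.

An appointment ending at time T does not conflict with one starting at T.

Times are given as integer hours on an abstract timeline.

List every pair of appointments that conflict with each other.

Two intervals overlap when each starts before the other ends.
Sorted by start: Amara, Noor, Ravi, Elena, Tariq, Yusuf.
Noor starts before Amara ends → Amara and Noor overlap.
Ravi starts after Amara ends, so Amara has no further overlaps.
Ravi starts after Noor ends, so Noor has no further overlaps.
Elena starts before Ravi ends → Ravi and Elena overlap.
Tariq starts after Ravi ends, so Ravi has no further overlaps.
Tariq starts exactly when Elena ends (back-to-back, no overlap), so Elena has no further overlaps.
Yusuf starts before Tariq ends → Tariq and Yusuf overlap.

Amara & Noor, Elena & Ravi, Tariq & Yusuf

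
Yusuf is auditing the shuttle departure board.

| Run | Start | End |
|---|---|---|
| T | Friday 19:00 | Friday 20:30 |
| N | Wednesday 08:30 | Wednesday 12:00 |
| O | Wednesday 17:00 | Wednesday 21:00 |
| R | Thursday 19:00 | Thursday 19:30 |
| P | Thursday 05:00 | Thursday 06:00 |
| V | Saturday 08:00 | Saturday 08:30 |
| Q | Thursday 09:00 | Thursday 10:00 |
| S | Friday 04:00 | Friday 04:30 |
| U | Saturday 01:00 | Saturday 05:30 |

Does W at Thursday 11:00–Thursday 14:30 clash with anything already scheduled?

N: ends Wednesday 12:00 at or before W starts Thursday 11:00 → clear.
O: ends Wednesday 21:00 at or before W starts Thursday 11:00 → clear.
P: ends Thursday 06:00 at or before W starts Thursday 11:00 → clear.
Q: ends Thursday 10:00 at or before W starts Thursday 11:00 → clear.
R: starts Thursday 19:00 at or after W ends Thursday 14:30 → clear.
S: starts Friday 04:00 at or after W ends Thursday 14:30 → clear.
T: starts Friday 19:00 at or after W ends Thursday 14:30 → clear.
U: starts Saturday 01:00 at or after W ends Thursday 14:30 → clear.
V: starts Saturday 08:00 at or after W ends Thursday 14:30 → clear.

No — it doesn't clash with anything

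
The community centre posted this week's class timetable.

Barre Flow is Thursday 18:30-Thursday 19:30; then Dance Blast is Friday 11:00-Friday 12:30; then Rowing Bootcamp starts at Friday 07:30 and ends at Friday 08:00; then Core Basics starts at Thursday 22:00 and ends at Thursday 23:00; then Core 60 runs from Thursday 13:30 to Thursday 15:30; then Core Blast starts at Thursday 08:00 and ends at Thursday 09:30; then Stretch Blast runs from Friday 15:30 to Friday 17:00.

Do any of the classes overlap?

Sorted by start: Core Blast, Core 60, Barre Flow, Core Basics, Rowing Bootcamp, Dance Blast, Stretch Blast.
Core 60 starts after Core Blast ends, so Core Blast has no further overlaps.
Barre Flow starts after Core 60 ends, so Core 60 has no further overlaps.
Core Basics starts after Barre Flow ends, so Barre Flow has no further overlaps.
Rowing Bootcamp starts after Core Basics ends, so Core Basics has no further overlaps.
Dance Blast starts after Rowing Bootcamp ends, so Rowing Bootcamp has no further overlaps.
Stretch Blast starts after Dance Blast ends.
Every pair is clear; the schedule has no overlaps.

No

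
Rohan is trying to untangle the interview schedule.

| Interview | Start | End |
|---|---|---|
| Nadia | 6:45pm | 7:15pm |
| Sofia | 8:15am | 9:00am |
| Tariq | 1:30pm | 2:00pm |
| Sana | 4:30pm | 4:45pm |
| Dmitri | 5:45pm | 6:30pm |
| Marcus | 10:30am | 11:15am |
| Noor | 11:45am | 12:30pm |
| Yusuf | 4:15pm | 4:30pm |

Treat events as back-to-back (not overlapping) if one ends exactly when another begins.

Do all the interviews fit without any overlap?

Yes

Check each pair: they overlap iff neither finishes before the other starts.
Sorted by start: Sofia, Marcus, Noor, Tariq, Yusuf, Sana, Dmitri, Nadia.
Marcus starts after Sofia ends; Sofia is clear from here.
Noor starts after Marcus ends; Marcus is clear from here.
Tariq starts after Noor ends; Noor is clear from here.
Yusuf starts after Tariq ends; Tariq is clear from here.
Sana starts exactly when Yusuf ends (back-to-back, no overlap); Yusuf is clear from here.
Dmitri starts after Sana ends; Sana is clear from here.
Nadia starts after Dmitri ends.
Every pair is clear; the schedule has no overlaps.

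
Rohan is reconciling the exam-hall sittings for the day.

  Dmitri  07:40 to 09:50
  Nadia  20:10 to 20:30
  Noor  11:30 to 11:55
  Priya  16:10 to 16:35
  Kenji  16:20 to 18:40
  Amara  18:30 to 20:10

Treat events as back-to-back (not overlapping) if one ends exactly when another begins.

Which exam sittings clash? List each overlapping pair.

Amara & Kenji, Kenji & Priya

Sorted by start: Dmitri, Noor, Priya, Kenji, Amara, Nadia.
Noor starts after Dmitri ends; Dmitri is clear from here.
Priya starts after Noor ends; Noor is clear from here.
Kenji starts before Priya ends → Priya and Kenji overlap.
Amara starts after Priya ends; Priya is clear from here.
Amara starts before Kenji ends → Kenji and Amara overlap.
Nadia starts after Kenji ends.
Nadia starts exactly when Amara ends (back-to-back, no overlap).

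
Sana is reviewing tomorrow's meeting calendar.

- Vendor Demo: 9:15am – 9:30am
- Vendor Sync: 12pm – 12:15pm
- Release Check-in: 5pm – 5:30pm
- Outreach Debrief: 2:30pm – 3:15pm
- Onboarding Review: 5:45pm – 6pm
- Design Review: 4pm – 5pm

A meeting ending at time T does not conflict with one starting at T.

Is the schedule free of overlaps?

Check each pair: they overlap iff neither finishes before the other starts.
Sorted by start: Vendor Demo, Vendor Sync, Outreach Debrief, Design Review, Release Check-in, Onboarding Review.
Vendor Sync starts after Vendor Demo ends, so Vendor Demo has no further overlaps.
Outreach Debrief starts after Vendor Sync ends, so Vendor Sync has no further overlaps.
Design Review starts after Outreach Debrief ends, so Outreach Debrief has no further overlaps.
Release Check-in starts exactly when Design Review ends (back-to-back, no overlap), so Design Review has no further overlaps.
Onboarding Review starts after Release Check-in ends.
Every pair is clear; the schedule has no overlaps.

Yes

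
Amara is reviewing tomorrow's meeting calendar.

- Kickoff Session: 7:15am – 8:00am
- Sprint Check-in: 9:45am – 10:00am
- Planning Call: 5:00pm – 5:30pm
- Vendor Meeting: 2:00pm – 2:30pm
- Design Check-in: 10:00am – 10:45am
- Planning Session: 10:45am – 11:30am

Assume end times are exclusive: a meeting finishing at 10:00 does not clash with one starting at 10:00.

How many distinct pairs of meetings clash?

Sorted by start: Kickoff Session, Sprint Check-in, Design Check-in, Planning Session, Vendor Meeting, Planning Call.
Sprint Check-in starts after Kickoff Session ends, so Kickoff Session has no further overlaps.
Design Check-in starts exactly when Sprint Check-in ends (back-to-back, no overlap), so Sprint Check-in has no further overlaps.
Planning Session starts exactly when Design Check-in ends (back-to-back, no overlap), so Design Check-in has no further overlaps.
Vendor Meeting starts after Planning Session ends, so Planning Session has no further overlaps.
Planning Call starts after Vendor Meeting ends.
No pair overlaps.

0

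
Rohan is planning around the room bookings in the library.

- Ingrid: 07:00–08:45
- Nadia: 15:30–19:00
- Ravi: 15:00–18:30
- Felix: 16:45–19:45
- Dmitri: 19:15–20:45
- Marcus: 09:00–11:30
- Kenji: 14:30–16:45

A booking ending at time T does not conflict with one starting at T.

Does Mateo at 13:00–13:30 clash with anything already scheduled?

Ingrid: ends 08:45 at or before Mateo starts 13:00 → clear.
Marcus: ends 11:30 at or before Mateo starts 13:00 → clear.
Kenji: starts 14:30 at or after Mateo ends 13:30 → clear.
Ravi: starts 15:00 at or after Mateo ends 13:30 → clear.
Nadia: starts 15:30 at or after Mateo ends 13:30 → clear.
Felix: starts 16:45 at or after Mateo ends 13:30 → clear.
Dmitri: starts 19:15 at or after Mateo ends 13:30 → clear.

No — it doesn't clash with anything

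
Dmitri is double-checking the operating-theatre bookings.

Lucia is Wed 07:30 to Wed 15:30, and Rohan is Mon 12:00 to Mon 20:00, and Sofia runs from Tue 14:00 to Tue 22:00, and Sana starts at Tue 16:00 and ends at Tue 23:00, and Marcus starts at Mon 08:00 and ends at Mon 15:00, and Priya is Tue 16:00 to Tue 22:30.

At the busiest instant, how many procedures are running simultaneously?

3

Sweep the timeline, counting +1 at each start and −1 at each end (ends before starts at a tie):
Mon 08:00 start Marcus → 1
Mon 12:00 start Rohan → 2
Mon 15:00 end Marcus → 1
Mon 20:00 end Rohan → 0
Tue 14:00 start Sofia → 1
Tue 16:00 start Priya → 2
Tue 16:00 start Sana → 3
Tue 22:00 end Sofia → 2
Tue 22:30 end Priya → 1
Tue 23:00 end Sana → 0
Wed 07:30 start Lucia → 1
Wed 15:30 end Lucia → 0
Peak is 3, at Tue 16:00 (Priya, Sana, Sofia).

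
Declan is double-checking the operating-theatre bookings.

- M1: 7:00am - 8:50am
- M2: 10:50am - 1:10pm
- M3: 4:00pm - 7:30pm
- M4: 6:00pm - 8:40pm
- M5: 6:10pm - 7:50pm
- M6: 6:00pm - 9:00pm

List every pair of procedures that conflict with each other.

M3 & M4, M3 & M5, M3 & M6, M4 & M5, M4 & M6, M5 & M6

Sorted by start: M1, M2, M3, M4, M6, M5.
M2 starts after M1 ends, so nothing later overlaps M1 either.
M3 starts after M2 ends, so nothing later overlaps M2 either.
M4 starts before M3 ends → M3 and M4 overlap.
M6 starts before M3 ends → M3 and M6 overlap.
M5 starts before M3 ends → M3 and M5 overlap.
M6 starts before M4 ends → M4 and M6 overlap.
M5 starts before M4 ends → M4 and M5 overlap.
M5 starts before M6 ends → M6 and M5 overlap.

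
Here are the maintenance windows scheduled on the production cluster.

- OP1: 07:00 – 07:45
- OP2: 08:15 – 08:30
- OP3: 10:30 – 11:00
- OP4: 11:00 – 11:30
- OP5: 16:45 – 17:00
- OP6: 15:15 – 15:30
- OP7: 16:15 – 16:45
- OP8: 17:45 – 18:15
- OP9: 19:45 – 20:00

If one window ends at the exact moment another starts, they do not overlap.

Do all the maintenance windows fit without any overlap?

Two intervals overlap when each starts before the other ends.
Sorted by start: OP1, OP2, OP3, OP4, OP6, OP7, OP5, OP8, OP9.
OP2 starts after OP1 ends — done with OP1.
OP3 starts after OP2 ends — done with OP2.
OP4 starts exactly when OP3 ends (back-to-back, no overlap) — done with OP3.
OP6 starts after OP4 ends — done with OP4.
OP7 starts after OP6 ends — done with OP6.
OP5 starts exactly when OP7 ends (back-to-back, no overlap) — done with OP7.
OP8 starts after OP5 ends — done with OP5.
OP9 starts after OP8 ends.
Every pair is clear; the schedule has no overlaps.

Yes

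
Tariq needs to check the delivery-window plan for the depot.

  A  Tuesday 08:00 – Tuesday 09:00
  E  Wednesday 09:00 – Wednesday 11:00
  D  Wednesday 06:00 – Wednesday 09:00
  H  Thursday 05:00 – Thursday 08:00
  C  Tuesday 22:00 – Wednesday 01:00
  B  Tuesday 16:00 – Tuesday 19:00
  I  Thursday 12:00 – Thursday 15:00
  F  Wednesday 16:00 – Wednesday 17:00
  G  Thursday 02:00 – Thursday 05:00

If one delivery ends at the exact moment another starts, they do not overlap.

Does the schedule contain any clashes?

No

Sorted by start: A, B, C, D, E, F, G, H, I.
B starts after A ends, so A has no further overlaps.
C starts after B ends, so B has no further overlaps.
D starts after C ends, so C has no further overlaps.
E starts exactly when D ends (back-to-back, no overlap), so D has no further overlaps.
F starts after E ends, so E has no further overlaps.
G starts after F ends, so F has no further overlaps.
H starts exactly when G ends (back-to-back, no overlap), so G has no further overlaps.
I starts after H ends.
Every pair is clear; the schedule has no overlaps.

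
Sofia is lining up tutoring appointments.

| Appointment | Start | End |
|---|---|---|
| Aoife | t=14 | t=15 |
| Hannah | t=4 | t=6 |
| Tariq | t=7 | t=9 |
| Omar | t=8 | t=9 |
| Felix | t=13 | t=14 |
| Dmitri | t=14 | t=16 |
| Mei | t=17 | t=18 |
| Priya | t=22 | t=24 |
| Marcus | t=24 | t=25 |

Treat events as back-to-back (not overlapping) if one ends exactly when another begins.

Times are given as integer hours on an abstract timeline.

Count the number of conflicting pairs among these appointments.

2

Sorted by start: Hannah, Tariq, Omar, Felix, Aoife, Dmitri, Mei, Priya, Marcus.
Tariq starts after Hannah ends; Hannah is clear from here.
Omar starts before Tariq ends → Tariq and Omar overlap.
Felix starts after Tariq ends; Tariq is clear from here.
Felix starts after Omar ends; Omar is clear from here.
Aoife starts exactly when Felix ends (back-to-back, no overlap); Felix is clear from here.
Dmitri starts before Aoife ends → Aoife and Dmitri overlap.
Mei starts after Aoife ends; Aoife is clear from here.
Mei starts after Dmitri ends; Dmitri is clear from here.
Priya starts after Mei ends; Mei is clear from here.
Marcus starts exactly when Priya ends (back-to-back, no overlap).
Overlapping pairs: Aoife & Dmitri, Omar & Tariq — 2 in total.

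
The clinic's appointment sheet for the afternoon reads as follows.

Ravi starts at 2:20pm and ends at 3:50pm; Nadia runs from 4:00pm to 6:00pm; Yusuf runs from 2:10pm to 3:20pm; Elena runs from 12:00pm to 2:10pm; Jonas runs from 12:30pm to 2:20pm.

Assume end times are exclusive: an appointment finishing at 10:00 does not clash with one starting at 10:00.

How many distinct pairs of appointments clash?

Sorted by start: Elena, Jonas, Yusuf, Ravi, Nadia.
Jonas starts before Elena ends → Elena and Jonas overlap.
Yusuf starts exactly when Elena ends (back-to-back, no overlap); Elena is clear from here.
Yusuf starts before Jonas ends → Jonas and Yusuf overlap.
Ravi starts exactly when Jonas ends (back-to-back, no overlap); Jonas is clear from here.
Ravi starts before Yusuf ends → Yusuf and Ravi overlap.
Nadia starts after Yusuf ends.
Nadia starts after Ravi ends.
Overlapping pairs: Elena & Jonas, Jonas & Yusuf, Ravi & Yusuf — 3 in total.

3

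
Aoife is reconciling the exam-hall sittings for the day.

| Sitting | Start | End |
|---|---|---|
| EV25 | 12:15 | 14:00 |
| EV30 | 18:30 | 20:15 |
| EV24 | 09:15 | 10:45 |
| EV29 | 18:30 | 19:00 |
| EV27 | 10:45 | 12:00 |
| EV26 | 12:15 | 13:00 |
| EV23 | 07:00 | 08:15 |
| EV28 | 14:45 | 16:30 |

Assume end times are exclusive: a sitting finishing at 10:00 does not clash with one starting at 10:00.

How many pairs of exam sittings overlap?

2

Sorted by start: EV23, EV24, EV27, EV25, EV26, EV28, EV29, EV30.
EV24 starts after EV23 ends, so nothing later overlaps EV23 either.
EV27 starts exactly when EV24 ends (back-to-back, no overlap), so nothing later overlaps EV24 either.
EV25 starts after EV27 ends, so nothing later overlaps EV27 either.
EV26 starts before EV25 ends → EV25 and EV26 overlap.
EV28 starts after EV25 ends, so nothing later overlaps EV25 either.
EV28 starts after EV26 ends, so nothing later overlaps EV26 either.
EV29 starts after EV28 ends, so nothing later overlaps EV28 either.
EV30 starts before EV29 ends → EV29 and EV30 overlap.
Overlapping pairs: EV25 & EV26, EV29 & EV30 — 2 in total.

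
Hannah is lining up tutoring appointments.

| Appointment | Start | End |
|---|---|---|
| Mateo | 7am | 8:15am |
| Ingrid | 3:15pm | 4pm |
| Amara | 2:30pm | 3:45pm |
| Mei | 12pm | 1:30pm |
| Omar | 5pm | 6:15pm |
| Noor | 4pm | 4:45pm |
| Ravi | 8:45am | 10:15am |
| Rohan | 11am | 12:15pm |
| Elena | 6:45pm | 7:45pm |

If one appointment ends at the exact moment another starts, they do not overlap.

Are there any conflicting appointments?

Yes

Sorted by start: Mateo, Ravi, Rohan, Mei, Amara, Ingrid, Noor, Omar, Elena.
Ravi starts after Mateo ends, so nothing later overlaps Mateo either.
Rohan starts after Ravi ends, so nothing later overlaps Ravi either.
Mei starts before Rohan ends → Rohan and Mei overlap.
That's a conflict, so the schedule is not conflict-free.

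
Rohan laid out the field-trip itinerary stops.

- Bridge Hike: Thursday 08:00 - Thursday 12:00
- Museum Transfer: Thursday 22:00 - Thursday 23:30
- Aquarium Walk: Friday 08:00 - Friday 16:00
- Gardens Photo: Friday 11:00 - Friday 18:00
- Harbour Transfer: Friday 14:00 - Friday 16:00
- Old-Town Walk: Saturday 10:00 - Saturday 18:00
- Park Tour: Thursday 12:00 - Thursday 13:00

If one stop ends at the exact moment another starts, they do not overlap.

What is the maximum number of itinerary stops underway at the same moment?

Sweep the timeline, counting +1 at each start and −1 at each end (ends before starts at a tie):
Thursday 08:00 start Bridge Hike → 1
Thursday 12:00 end Bridge Hike → 0
Thursday 12:00 start Park Tour → 1
Thursday 13:00 end Park Tour → 0
Thursday 22:00 start Museum Transfer → 1
Thursday 23:30 end Museum Transfer → 0
Friday 08:00 start Aquarium Walk → 1
Friday 11:00 start Gardens Photo → 2
Friday 14:00 start Harbour Transfer → 3
Friday 16:00 end Aquarium Walk → 2
Friday 16:00 end Harbour Transfer → 1
Friday 18:00 end Gardens Photo → 0
Saturday 10:00 start Old-Town Walk → 1
Saturday 18:00 end Old-Town Walk → 0
Peak is 3, at Friday 14:00 (Aquarium Walk, Gardens Photo, Harbour Transfer).

3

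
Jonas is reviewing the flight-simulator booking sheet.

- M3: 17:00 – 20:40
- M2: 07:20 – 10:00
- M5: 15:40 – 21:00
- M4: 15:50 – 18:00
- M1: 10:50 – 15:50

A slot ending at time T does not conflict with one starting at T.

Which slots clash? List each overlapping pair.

Two intervals overlap when each starts before the other ends.
Sorted by start: M2, M1, M5, M4, M3.
M1 starts after M2 ends, so M2 has no further overlaps.
M5 starts before M1 ends → M1 and M5 overlap.
M4 starts exactly when M1 ends (back-to-back, no overlap), so M1 has no further overlaps.
M4 starts before M5 ends → M5 and M4 overlap.
M3 starts before M5 ends → M5 and M3 overlap.
M3 starts before M4 ends → M4 and M3 overlap.

M1 & M5, M3 & M4, M3 & M5, M4 & M5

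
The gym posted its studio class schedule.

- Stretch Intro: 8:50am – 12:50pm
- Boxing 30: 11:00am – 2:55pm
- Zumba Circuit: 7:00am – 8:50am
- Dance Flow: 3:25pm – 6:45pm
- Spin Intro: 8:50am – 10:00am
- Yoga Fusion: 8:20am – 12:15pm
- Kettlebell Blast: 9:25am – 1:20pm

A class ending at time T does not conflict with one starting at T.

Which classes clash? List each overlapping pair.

Boxing 30 & Kettlebell Blast, Boxing 30 & Stretch Intro, Boxing 30 & Yoga Fusion, Kettlebell Blast & Spin Intro, Kettlebell Blast & Stretch Intro, Kettlebell Blast & Yoga Fusion, Spin Intro & Stretch Intro, Spin Intro & Yoga Fusion, Stretch Intro & Yoga Fusion, Yoga Fusion & Zumba Circuit

Sorted by start: Zumba Circuit, Yoga Fusion, Stretch Intro, Spin Intro, Kettlebell Blast, Boxing 30, Dance Flow.
Yoga Fusion starts before Zumba Circuit ends → Zumba Circuit and Yoga Fusion overlap.
Stretch Intro starts exactly when Zumba Circuit ends (back-to-back, no overlap), so Zumba Circuit has no further overlaps.
Stretch Intro starts before Yoga Fusion ends → Yoga Fusion and Stretch Intro overlap.
Spin Intro starts before Yoga Fusion ends → Yoga Fusion and Spin Intro overlap.
Kettlebell Blast starts before Yoga Fusion ends → Yoga Fusion and Kettlebell Blast overlap.
Boxing 30 starts before Yoga Fusion ends → Yoga Fusion and Boxing 30 overlap.
Dance Flow starts after Yoga Fusion ends.
Spin Intro starts before Stretch Intro ends → Stretch Intro and Spin Intro overlap.
Kettlebell Blast starts before Stretch Intro ends → Stretch Intro and Kettlebell Blast overlap.
Boxing 30 starts before Stretch Intro ends → Stretch Intro and Boxing 30 overlap.
Dance Flow starts after Stretch Intro ends.
Kettlebell Blast starts before Spin Intro ends → Spin Intro and Kettlebell Blast overlap.
Boxing 30 starts after Spin Intro ends, so Spin Intro has no further overlaps.
Boxing 30 starts before Kettlebell Blast ends → Kettlebell Blast and Boxing 30 overlap.
Dance Flow starts after Kettlebell Blast ends.
Dance Flow starts after Boxing 30 ends.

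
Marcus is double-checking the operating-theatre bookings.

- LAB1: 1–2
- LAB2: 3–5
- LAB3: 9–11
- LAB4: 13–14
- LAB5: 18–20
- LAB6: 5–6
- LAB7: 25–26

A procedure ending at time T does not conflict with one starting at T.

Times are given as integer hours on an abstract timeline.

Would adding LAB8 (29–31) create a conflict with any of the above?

LAB1: ends 2 at or before LAB8 starts 29 → clear.
LAB2: ends 5 at or before LAB8 starts 29 → clear.
LAB6: ends 6 at or before LAB8 starts 29 → clear.
LAB3: ends 11 at or before LAB8 starts 29 → clear.
LAB4: ends 14 at or before LAB8 starts 29 → clear.
LAB5: ends 20 at or before LAB8 starts 29 → clear.
LAB7: ends 26 at or before LAB8 starts 29 → clear.

No — it doesn't clash with anything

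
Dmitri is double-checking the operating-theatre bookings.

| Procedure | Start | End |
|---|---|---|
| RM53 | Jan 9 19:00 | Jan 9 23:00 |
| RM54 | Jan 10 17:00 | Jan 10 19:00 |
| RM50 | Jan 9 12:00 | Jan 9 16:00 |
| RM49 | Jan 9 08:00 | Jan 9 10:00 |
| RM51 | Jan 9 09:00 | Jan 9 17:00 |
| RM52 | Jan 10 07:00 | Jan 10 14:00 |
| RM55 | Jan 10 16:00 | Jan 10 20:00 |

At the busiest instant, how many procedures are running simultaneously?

Walk through starts and ends in time order (an end at T is processed before a start at T):
Jan 9 08:00 start RM49 → 1
Jan 9 09:00 start RM51 → 2
Jan 9 10:00 end RM49 → 1
Jan 9 12:00 start RM50 → 2
Jan 9 16:00 end RM50 → 1
Jan 9 17:00 end RM51 → 0
Jan 9 19:00 start RM53 → 1
Jan 9 23:00 end RM53 → 0
Jan 10 07:00 start RM52 → 1
Jan 10 14:00 end RM52 → 0
Jan 10 16:00 start RM55 → 1
Jan 10 17:00 start RM54 → 2
Jan 10 19:00 end RM54 → 1
Jan 10 20:00 end RM55 → 0
Peak is 2, at Jan 9 09:00 (RM49, RM51).

2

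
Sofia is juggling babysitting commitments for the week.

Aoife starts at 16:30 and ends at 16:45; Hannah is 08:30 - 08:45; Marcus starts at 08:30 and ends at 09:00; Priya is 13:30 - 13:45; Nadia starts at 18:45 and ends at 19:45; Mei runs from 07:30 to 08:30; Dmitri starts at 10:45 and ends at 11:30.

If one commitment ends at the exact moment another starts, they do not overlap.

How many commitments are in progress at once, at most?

Sweep the timeline, counting +1 at each start and −1 at each end (ends before starts at a tie):
07:30 start Mei → 1
08:30 end Mei → 0
08:30 start Hannah → 1
08:30 start Marcus → 2
08:45 end Hannah → 1
09:00 end Marcus → 0
10:45 start Dmitri → 1
11:30 end Dmitri → 0
13:30 start Priya → 1
13:45 end Priya → 0
16:30 start Aoife → 1
16:45 end Aoife → 0
18:45 start Nadia → 1
19:45 end Nadia → 0
Peak is 2, at 08:30 (Hannah, Marcus).

2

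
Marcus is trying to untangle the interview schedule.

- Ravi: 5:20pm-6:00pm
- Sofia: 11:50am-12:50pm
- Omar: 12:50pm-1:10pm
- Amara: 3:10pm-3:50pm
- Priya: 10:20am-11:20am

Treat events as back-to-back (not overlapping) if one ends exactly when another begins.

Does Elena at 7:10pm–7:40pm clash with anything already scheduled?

Priya: ends 11:20am at or before Elena starts 7:10pm → clear.
Sofia: ends 12:50pm at or before Elena starts 7:10pm → clear.
Omar: ends 1:10pm at or before Elena starts 7:10pm → clear.
Amara: ends 3:50pm at or before Elena starts 7:10pm → clear.
Ravi: ends 6:00pm at or before Elena starts 7:10pm → clear.

No — it doesn't clash with anything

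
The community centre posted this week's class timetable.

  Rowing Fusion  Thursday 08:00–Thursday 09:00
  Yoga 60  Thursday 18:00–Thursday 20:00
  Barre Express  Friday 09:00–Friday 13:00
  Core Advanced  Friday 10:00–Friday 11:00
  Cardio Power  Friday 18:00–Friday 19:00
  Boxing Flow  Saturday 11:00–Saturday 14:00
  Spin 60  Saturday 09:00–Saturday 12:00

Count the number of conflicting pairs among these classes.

2

Check each pair: they overlap iff neither finishes before the other starts.
Sorted by start: Rowing Fusion, Yoga 60, Barre Express, Core Advanced, Cardio Power, Spin 60, Boxing Flow.
Yoga 60 starts after Rowing Fusion ends, so nothing later overlaps Rowing Fusion either.
Barre Express starts after Yoga 60 ends, so nothing later overlaps Yoga 60 either.
Core Advanced starts before Barre Express ends → Barre Express and Core Advanced overlap.
Cardio Power starts after Barre Express ends, so nothing later overlaps Barre Express either.
Cardio Power starts after Core Advanced ends, so nothing later overlaps Core Advanced either.
Spin 60 starts after Cardio Power ends, so nothing later overlaps Cardio Power either.
Boxing Flow starts before Spin 60 ends → Spin 60 and Boxing Flow overlap.
Overlapping pairs: Barre Express & Core Advanced, Boxing Flow & Spin 60 — 2 in total.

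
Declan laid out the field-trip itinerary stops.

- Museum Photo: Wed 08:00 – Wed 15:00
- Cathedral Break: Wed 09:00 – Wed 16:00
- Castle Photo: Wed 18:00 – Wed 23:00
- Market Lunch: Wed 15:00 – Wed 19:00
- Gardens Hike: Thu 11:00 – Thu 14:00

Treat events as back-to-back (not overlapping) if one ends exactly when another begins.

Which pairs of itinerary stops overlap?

Sorted by start: Museum Photo, Cathedral Break, Market Lunch, Castle Photo, Gardens Hike.
Cathedral Break starts before Museum Photo ends → Museum Photo and Cathedral Break overlap.
Market Lunch starts exactly when Museum Photo ends (back-to-back, no overlap), so Museum Photo has no further overlaps.
Market Lunch starts before Cathedral Break ends → Cathedral Break and Market Lunch overlap.
Castle Photo starts after Cathedral Break ends, so Cathedral Break has no further overlaps.
Castle Photo starts before Market Lunch ends → Market Lunch and Castle Photo overlap.
Gardens Hike starts after Market Lunch ends.
Gardens Hike starts after Castle Photo ends.

Castle Photo & Market Lunch, Cathedral Break & Market Lunch, Cathedral Break & Museum Photo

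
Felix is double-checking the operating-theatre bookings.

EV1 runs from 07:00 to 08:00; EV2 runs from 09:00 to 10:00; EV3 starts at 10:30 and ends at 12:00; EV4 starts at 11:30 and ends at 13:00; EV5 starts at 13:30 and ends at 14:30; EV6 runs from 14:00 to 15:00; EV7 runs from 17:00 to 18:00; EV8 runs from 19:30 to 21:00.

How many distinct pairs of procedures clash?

Sorted by start: EV1, EV2, EV3, EV4, EV5, EV6, EV7, EV8.
EV2 starts after EV1 ends, so nothing later overlaps EV1 either.
EV3 starts after EV2 ends, so nothing later overlaps EV2 either.
EV4 starts before EV3 ends → EV3 and EV4 overlap.
EV5 starts after EV3 ends, so nothing later overlaps EV3 either.
EV5 starts after EV4 ends, so nothing later overlaps EV4 either.
EV6 starts before EV5 ends → EV5 and EV6 overlap.
EV7 starts after EV5 ends, so nothing later overlaps EV5 either.
EV7 starts after EV6 ends, so nothing later overlaps EV6 either.
EV8 starts after EV7 ends.
Overlapping pairs: EV3 & EV4, EV5 & EV6 — 2 in total.

2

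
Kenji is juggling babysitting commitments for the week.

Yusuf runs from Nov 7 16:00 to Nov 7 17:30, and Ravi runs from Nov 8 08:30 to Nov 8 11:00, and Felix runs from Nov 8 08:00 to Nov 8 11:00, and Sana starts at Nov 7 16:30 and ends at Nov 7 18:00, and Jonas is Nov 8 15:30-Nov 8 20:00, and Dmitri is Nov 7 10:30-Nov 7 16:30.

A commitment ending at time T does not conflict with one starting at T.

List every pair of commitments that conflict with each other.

Dmitri & Yusuf, Felix & Ravi, Sana & Yusuf

Two intervals overlap when each starts before the other ends.
Sorted by start: Dmitri, Yusuf, Sana, Felix, Ravi, Jonas.
Yusuf starts before Dmitri ends → Dmitri and Yusuf overlap.
Sana starts exactly when Dmitri ends (back-to-back, no overlap); Dmitri is clear from here.
Sana starts before Yusuf ends → Yusuf and Sana overlap.
Felix starts after Yusuf ends; Yusuf is clear from here.
Felix starts after Sana ends; Sana is clear from here.
Ravi starts before Felix ends → Felix and Ravi overlap.
Jonas starts after Felix ends.
Jonas starts after Ravi ends.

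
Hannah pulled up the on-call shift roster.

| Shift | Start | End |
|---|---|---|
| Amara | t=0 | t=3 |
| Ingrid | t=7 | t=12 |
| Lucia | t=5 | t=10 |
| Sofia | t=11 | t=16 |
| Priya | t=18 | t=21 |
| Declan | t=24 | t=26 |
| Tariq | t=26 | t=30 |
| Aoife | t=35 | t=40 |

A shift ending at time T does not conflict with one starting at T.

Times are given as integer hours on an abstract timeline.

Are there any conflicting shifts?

Yes

Check each pair: they overlap iff neither finishes before the other starts.
Sorted by start: Amara, Lucia, Ingrid, Sofia, Priya, Declan, Tariq, Aoife.
Lucia starts after Amara ends; Amara is clear from here.
Ingrid starts before Lucia ends → Lucia and Ingrid overlap.
That's a conflict, so the schedule is not conflict-free.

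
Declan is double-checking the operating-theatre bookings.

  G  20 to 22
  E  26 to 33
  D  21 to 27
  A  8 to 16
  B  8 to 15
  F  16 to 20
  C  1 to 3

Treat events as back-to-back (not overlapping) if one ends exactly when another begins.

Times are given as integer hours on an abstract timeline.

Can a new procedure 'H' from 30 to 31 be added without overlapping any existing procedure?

No — it overlaps E

C: ends 3 at or before H starts 30 → clear.
A: ends 16 at or before H starts 30 → clear.
B: ends 15 at or before H starts 30 → clear.
F: ends 20 at or before H starts 30 → clear.
G: ends 22 at or before H starts 30 → clear.
D: ends 27 at or before H starts 30 → clear.
E: starts 26 before H ends 31, and ends 33 after H starts 30 → overlap.
H overlaps E.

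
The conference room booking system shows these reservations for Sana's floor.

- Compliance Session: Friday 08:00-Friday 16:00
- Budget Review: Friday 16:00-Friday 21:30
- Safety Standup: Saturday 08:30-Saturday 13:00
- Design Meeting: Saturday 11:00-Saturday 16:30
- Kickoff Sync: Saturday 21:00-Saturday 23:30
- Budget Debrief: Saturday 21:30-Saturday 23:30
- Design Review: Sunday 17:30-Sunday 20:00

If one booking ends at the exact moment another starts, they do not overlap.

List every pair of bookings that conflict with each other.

Sorted by start: Compliance Session, Budget Review, Safety Standup, Design Meeting, Kickoff Sync, Budget Debrief, Design Review.
Budget Review starts exactly when Compliance Session ends (back-to-back, no overlap) — done with Compliance Session.
Safety Standup starts after Budget Review ends — done with Budget Review.
Design Meeting starts before Safety Standup ends → Safety Standup and Design Meeting overlap.
Kickoff Sync starts after Safety Standup ends — done with Safety Standup.
Kickoff Sync starts after Design Meeting ends — done with Design Meeting.
Budget Debrief starts before Kickoff Sync ends → Kickoff Sync and Budget Debrief overlap.
Design Review starts after Kickoff Sync ends.
Design Review starts after Budget Debrief ends.

Budget Debrief & Kickoff Sync, Design Meeting & Safety Standup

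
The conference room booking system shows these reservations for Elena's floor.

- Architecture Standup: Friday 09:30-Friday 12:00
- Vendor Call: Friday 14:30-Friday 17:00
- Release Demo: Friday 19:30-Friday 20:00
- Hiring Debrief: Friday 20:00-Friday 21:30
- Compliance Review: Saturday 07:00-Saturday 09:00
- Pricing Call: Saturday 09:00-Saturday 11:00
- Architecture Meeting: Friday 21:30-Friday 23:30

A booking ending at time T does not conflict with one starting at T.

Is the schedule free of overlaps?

Yes

Two intervals overlap when each starts before the other ends.
Sorted by start: Architecture Standup, Vendor Call, Release Demo, Hiring Debrief, Architecture Meeting, Compliance Review, Pricing Call.
Vendor Call starts after Architecture Standup ends, so nothing later overlaps Architecture Standup either.
Release Demo starts after Vendor Call ends, so nothing later overlaps Vendor Call either.
Hiring Debrief starts exactly when Release Demo ends (back-to-back, no overlap), so nothing later overlaps Release Demo either.
Architecture Meeting starts exactly when Hiring Debrief ends (back-to-back, no overlap), so nothing later overlaps Hiring Debrief either.
Compliance Review starts after Architecture Meeting ends, so nothing later overlaps Architecture Meeting either.
Pricing Call starts exactly when Compliance Review ends (back-to-back, no overlap).
Every pair is clear; the schedule has no overlaps.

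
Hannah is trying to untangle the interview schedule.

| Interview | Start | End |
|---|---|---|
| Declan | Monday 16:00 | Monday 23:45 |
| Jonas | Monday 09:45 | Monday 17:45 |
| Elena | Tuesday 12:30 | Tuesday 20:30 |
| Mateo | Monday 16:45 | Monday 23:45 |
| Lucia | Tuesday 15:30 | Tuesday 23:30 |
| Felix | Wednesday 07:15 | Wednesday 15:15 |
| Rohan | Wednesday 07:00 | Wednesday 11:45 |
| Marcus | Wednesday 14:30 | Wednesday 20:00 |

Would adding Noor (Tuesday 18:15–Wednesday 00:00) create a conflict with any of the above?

Jonas: ends Monday 17:45 at or before Noor starts Tuesday 18:15 → clear.
Declan: ends Monday 23:45 at or before Noor starts Tuesday 18:15 → clear.
Mateo: ends Monday 23:45 at or before Noor starts Tuesday 18:15 → clear.
Elena: starts Tuesday 12:30 before Noor ends Wednesday 00:00, and ends Tuesday 20:30 after Noor starts Tuesday 18:15 → overlap.
Lucia: starts Tuesday 15:30 before Noor ends Wednesday 00:00, and ends Tuesday 23:30 after Noor starts Tuesday 18:15 → overlap.
Rohan: starts Wednesday 07:00 at or after Noor ends Wednesday 00:00 → clear.
Felix: starts Wednesday 07:15 at or after Noor ends Wednesday 00:00 → clear.
Marcus: starts Wednesday 14:30 at or after Noor ends Wednesday 00:00 → clear.
Noor overlaps Elena, Lucia.

Yes — it overlaps Elena, Lucia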